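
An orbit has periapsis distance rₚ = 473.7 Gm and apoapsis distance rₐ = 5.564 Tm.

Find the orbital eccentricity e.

Convert to SI: rₚ = 473.7 Gm = 4.737e+11 m; rₐ = 5.564 Tm = 5.564e+12 m.
e = (rₐ − rₚ) / (rₐ + rₚ).
e = (5.564e+12 − 4.737e+11) / (5.564e+12 + 4.737e+11) = 5.0903e+12 / 6.0377e+12 ≈ 0.8431.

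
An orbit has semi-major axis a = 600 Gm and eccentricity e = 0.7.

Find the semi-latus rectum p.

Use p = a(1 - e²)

Convert to SI: a = 600 Gm = 6e+11 m.
p = a (1 − e²).
p = 6e+11 · (1 − (0.7)²) = 6e+11 · 0.51 ≈ 3.06e+11 m = 306 Gm.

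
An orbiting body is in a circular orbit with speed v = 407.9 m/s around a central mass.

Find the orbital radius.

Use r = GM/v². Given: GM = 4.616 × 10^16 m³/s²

For a circular orbit, v² = GM / r, so r = GM / v².
r = 4.616e+16 / (407.9)² m ≈ 2.774e+11 m = 2.774 × 10^11 m.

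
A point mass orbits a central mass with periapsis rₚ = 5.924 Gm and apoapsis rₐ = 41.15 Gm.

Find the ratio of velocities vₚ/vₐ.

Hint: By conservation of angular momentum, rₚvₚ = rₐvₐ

Convert to SI: rₚ = 5.924 Gm = 5.924e+09 m; rₐ = 41.15 Gm = 4.115e+10 m.
Conservation of angular momentum gives rₚvₚ = rₐvₐ, so vₚ/vₐ = rₐ/rₚ.
vₚ/vₐ = 4.115e+10 / 5.924e+09 ≈ 6.946.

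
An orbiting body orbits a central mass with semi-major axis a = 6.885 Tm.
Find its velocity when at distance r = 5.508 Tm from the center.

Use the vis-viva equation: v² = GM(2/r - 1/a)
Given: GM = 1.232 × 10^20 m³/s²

Convert to SI: a = 6.885 Tm = 6.885e+12 m; r = 5.508 Tm = 5.508e+12 m.
Vis-viva: v = √(GM · (2/r − 1/a)).
2/r − 1/a = 2/5.508e+12 − 1/6.885e+12 = 2.17865e-13 m⁻¹.
v = √(1.232e+20 · 2.17865e-13) m/s ≈ 5181 m/s = 5.181 km/s.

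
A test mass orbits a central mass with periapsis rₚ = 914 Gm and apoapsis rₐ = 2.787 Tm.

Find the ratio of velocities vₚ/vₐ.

Convert to SI: rₚ = 914 Gm = 9.14e+11 m; rₐ = 2.787 Tm = 2.787e+12 m.
Conservation of angular momentum gives rₚvₚ = rₐvₐ, so vₚ/vₐ = rₐ/rₚ.
vₚ/vₐ = 2.787e+12 / 9.14e+11 ≈ 3.049.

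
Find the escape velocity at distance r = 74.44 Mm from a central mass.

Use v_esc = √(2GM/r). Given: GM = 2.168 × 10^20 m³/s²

Convert to SI: r = 74.44 Mm = 7.444e+07 m.
Escape velocity comes from setting total energy to zero: ½v² − GM/r = 0 ⇒ v_esc = √(2GM / r).
v_esc = √(2 · 2.168e+20 / 7.444e+07) m/s ≈ 2.413e+06 m/s = 2413 km/s.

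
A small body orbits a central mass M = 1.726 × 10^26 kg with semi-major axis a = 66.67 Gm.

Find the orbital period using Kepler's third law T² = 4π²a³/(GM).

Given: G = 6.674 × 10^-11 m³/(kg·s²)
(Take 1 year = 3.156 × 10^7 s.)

Convert to SI: a = 66.67 Gm = 6.667e+10 m.
GM = G · M = 6.674e-11 · 1.726e+26 = 1.15193e+16 m³/s².
Kepler's third law: T = 2π √(a³ / GM).
Substituting a = 6.667e+10 m and GM = 1.15193e+16 m³/s²:
T = 2π √((6.667e+10)³ / 1.15193e+16) s
T ≈ 1.008e+09 s = 31.93 years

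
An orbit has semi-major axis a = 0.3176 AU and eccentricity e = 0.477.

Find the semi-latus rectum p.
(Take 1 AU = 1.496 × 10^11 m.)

Convert to SI: a = 0.3176 AU = 4.7513e+10 m.
p = a (1 − e²).
p = 4.7513e+10 · (1 − (0.477)²) = 4.7513e+10 · 0.772471 ≈ 3.67e+10 m = 0.2453 AU.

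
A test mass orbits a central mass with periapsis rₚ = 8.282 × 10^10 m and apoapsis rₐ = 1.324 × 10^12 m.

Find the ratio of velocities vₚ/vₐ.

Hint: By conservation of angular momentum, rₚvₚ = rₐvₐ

Conservation of angular momentum gives rₚvₚ = rₐvₐ, so vₚ/vₐ = rₐ/rₚ.
vₚ/vₐ = 1.324e+12 / 8.282e+10 ≈ 15.99.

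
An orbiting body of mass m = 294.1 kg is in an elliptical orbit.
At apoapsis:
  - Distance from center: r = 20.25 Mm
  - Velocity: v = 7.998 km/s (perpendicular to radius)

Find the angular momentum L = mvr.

Convert to SI: r = 20.25 Mm = 2.025e+07 m; v = 7.998 km/s = 7998 m/s.
Since v is perpendicular to r, L = m · v · r.
L = 294.1 · 7998 · 2.025e+07 kg·m²/s ≈ 4.763e+13 kg·m²/s.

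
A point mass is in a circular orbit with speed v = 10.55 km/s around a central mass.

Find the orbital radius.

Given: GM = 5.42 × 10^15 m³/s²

Convert to SI: v = 10.55 km/s = 10550 m/s.
For a circular orbit, v² = GM / r, so r = GM / v².
r = 5.42e+15 / (10550)² m ≈ 4.87e+07 m = 48.7 Mm.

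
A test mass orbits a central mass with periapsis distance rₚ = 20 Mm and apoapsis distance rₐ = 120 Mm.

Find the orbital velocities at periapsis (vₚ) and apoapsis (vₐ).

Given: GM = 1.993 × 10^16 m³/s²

Convert to SI: rₚ = 20 Mm = 2e+07 m; rₐ = 120 Mm = 1.2e+08 m.
Use the vis-viva equation v² = GM(2/r − 1/a) with a = (rₚ + rₐ)/2 = (2e+07 + 1.2e+08)/2 = 7e+07 m.
vₚ = √(GM · (2/rₚ − 1/a)) = √(1.993e+16 · (2/2e+07 − 1/7e+07)) m/s ≈ 4.133e+04 m/s = 41.33 km/s.
vₐ = √(GM · (2/rₐ − 1/a)) = √(1.993e+16 · (2/1.2e+08 − 1/7e+07)) m/s ≈ 6889 m/s = 6.889 km/s.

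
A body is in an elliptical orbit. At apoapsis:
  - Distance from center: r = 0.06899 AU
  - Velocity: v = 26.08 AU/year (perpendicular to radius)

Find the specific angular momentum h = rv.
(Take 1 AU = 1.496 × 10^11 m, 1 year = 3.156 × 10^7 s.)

Convert to SI: r = 0.06899 AU = 1.03209e+10 m; v = 26.08 AU/year = 123624 m/s.
With v perpendicular to r, h = r · v.
h = 1.03209e+10 · 123624 m²/s ≈ 1.276e+15 m²/s.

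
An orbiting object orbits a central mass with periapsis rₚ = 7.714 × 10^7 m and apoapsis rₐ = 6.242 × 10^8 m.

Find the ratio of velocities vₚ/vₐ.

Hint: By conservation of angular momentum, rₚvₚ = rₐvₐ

Conservation of angular momentum gives rₚvₚ = rₐvₐ, so vₚ/vₐ = rₐ/rₚ.
vₚ/vₐ = 6.242e+08 / 7.714e+07 ≈ 8.092.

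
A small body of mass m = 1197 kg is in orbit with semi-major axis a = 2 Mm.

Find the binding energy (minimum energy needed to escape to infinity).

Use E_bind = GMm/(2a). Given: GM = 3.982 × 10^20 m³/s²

Convert to SI: a = 2 Mm = 2e+06 m.
Total orbital energy is E = −GMm/(2a); binding energy is E_bind = −E = GMm/(2a).
E_bind = 3.982e+20 · 1197 / (2 · 2e+06) J ≈ 1.192e+17 J = 119.2 PJ.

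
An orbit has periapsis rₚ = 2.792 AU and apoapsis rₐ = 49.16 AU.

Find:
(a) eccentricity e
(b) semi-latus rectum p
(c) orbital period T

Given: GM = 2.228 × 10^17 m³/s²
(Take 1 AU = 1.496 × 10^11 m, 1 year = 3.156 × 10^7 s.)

Convert to SI: rₚ = 2.792 AU = 4.17683e+11 m; rₐ = 49.16 AU = 7.35434e+12 m.
(a) e = (rₐ − rₚ)/(rₐ + rₚ) = (7.35434e+12 − 4.17683e+11)/(7.35434e+12 + 4.17683e+11) ≈ 0.8925
(b) From a = (rₚ + rₐ)/2 = 3.88601e+12 m and e = (rₐ − rₚ)/(rₐ + rₚ) = 0.892516, p = a(1 − e²) = 3.88601e+12 · (1 − (0.892516)²) ≈ 7.905e+11 m
(c) With a = (rₚ + rₐ)/2 = 3.88601e+12 m, T = 2π √(a³/GM) = 2π √((3.88601e+12)³/2.228e+17) s ≈ 1.02e+11 s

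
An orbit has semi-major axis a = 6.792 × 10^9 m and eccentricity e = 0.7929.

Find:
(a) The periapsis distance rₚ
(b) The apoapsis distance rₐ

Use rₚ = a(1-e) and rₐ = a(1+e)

(a) rₚ = a(1 − e) = 6.792e+09 · (1 − 0.7929) = 6.792e+09 · 0.2071 ≈ 1.407e+09 m = 1.407 × 10^9 m.
(b) rₐ = a(1 + e) = 6.792e+09 · (1 + 0.7929) = 6.792e+09 · 1.7929 ≈ 1.218e+10 m = 1.218 × 10^10 m.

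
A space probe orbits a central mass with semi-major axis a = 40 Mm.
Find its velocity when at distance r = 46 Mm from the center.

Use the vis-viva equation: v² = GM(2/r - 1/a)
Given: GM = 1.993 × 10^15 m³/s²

Convert to SI: a = 40 Mm = 4e+07 m; r = 46 Mm = 4.6e+07 m.
Vis-viva: v = √(GM · (2/r − 1/a)).
2/r − 1/a = 2/4.6e+07 − 1/4e+07 = 1.84783e-08 m⁻¹.
v = √(1.993e+15 · 1.84783e-08) m/s ≈ 6069 m/s = 6.069 km/s.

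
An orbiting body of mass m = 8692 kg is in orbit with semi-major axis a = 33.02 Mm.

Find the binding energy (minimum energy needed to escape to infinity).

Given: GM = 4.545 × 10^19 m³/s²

Convert to SI: a = 33.02 Mm = 3.302e+07 m.
Total orbital energy is E = −GMm/(2a); binding energy is E_bind = −E = GMm/(2a).
E_bind = 4.545e+19 · 8692 / (2 · 3.302e+07) J ≈ 5.982e+15 J = 5.982 PJ.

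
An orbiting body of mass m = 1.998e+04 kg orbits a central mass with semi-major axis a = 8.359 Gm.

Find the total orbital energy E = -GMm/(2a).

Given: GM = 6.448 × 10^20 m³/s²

Convert to SI: a = 8.359 Gm = 8.359e+09 m.
E = −GMm / (2a).
E = −6.448e+20 · 1.998e+04 / (2 · 8.359e+09) J ≈ -7.706e+14 J = -770.6 TJ.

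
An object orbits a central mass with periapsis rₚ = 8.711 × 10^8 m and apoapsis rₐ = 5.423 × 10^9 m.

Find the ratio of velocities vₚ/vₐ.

Conservation of angular momentum gives rₚvₚ = rₐvₐ, so vₚ/vₐ = rₐ/rₚ.
vₚ/vₐ = 5.423e+09 / 8.711e+08 ≈ 6.225.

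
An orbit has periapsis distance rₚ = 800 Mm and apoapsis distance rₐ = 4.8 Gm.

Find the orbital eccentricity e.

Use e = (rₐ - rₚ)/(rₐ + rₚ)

Convert to SI: rₚ = 800 Mm = 8e+08 m; rₐ = 4.8 Gm = 4.8e+09 m.
e = (rₐ − rₚ) / (rₐ + rₚ).
e = (4.8e+09 − 8e+08) / (4.8e+09 + 8e+08) = 4e+09 / 5.6e+09 ≈ 0.7143.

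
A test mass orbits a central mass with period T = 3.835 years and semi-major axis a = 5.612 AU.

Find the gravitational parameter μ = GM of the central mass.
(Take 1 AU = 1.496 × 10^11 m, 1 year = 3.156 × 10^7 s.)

Convert to SI: T = 3.835 years = 1.21033e+08 s; a = 5.612 AU = 8.39555e+11 m.
GM = 4π² · a³ / T².
GM = 4π² · (8.39555e+11)³ / (1.21033e+08)² m³/s² ≈ 1.595e+21 m³/s² = 1.595 × 10^21 m³/s².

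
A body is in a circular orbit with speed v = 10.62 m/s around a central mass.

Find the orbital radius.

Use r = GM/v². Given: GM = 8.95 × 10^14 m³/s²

For a circular orbit, v² = GM / r, so r = GM / v².
r = 8.95e+14 / (10.62)² m ≈ 7.935e+12 m = 7.935 Tm.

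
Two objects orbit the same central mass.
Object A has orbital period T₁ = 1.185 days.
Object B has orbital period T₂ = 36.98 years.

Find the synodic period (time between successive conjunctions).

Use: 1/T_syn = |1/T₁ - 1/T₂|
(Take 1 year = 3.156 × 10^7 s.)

Convert to SI: T₁ = 1.185 days = 102384 s; T₂ = 36.98 years = 1.16709e+09 s.
T_syn = |T₁ · T₂ / (T₁ − T₂)|.
T_syn = |102384 · 1.16709e+09 / (102384 − 1.16709e+09)| s ≈ 1.024e+05 s = 1.185 days.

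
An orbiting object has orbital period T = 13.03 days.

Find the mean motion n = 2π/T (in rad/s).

Convert to SI: T = 13.03 days = 1.12579e+06 s.
n = 2π / T.
n = 2π / 1.12579e+06 s ≈ 5.581e-06 rad/s.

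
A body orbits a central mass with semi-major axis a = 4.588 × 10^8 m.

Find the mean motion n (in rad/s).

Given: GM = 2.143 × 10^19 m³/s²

n = √(GM / a³).
n = √(2.143e+19 / (4.588e+08)³) rad/s ≈ 0.0004711 rad/s.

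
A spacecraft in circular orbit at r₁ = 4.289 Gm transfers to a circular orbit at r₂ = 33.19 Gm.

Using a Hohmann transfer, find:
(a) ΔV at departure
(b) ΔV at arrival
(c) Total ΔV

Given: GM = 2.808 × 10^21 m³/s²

Convert to SI: r₁ = 4.289 Gm = 4.289e+09 m; r₂ = 33.19 Gm = 3.319e+10 m.
Transfer semi-major axis: a_t = (r₁ + r₂)/2 = (4.289e+09 + 3.319e+10)/2 = 1.87395e+10 m.
Circular speeds: v₁ = √(GM/r₁) = 809134 m/s, v₂ = √(GM/r₂) = 290867 m/s.
Transfer speeds (vis-viva v² = GM(2/r − 1/a_t)): v₁ᵗ = 1.07683e+06 m/s, v₂ᵗ = 139153 m/s.
(a) ΔV₁ = |v₁ᵗ − v₁| ≈ 2.677e+05 m/s = 267.7 km/s.
(b) ΔV₂ = |v₂ − v₂ᵗ| ≈ 1.517e+05 m/s = 151.7 km/s.
(c) ΔV_total = ΔV₁ + ΔV₂ ≈ 4.194e+05 m/s = 419.4 km/s.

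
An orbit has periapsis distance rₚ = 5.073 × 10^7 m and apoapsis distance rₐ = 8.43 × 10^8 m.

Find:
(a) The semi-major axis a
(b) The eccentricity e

(a) a = (rₚ + rₐ) / 2 = (5.073e+07 + 8.43e+08) / 2 ≈ 4.469e+08 m = 4.469 × 10^8 m.
(b) e = (rₐ − rₚ) / (rₐ + rₚ) = (8.43e+08 − 5.073e+07) / (8.43e+08 + 5.073e+07) ≈ 0.8865.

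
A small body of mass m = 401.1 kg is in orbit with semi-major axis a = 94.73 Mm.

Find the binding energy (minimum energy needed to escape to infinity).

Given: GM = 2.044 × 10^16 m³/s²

Convert to SI: a = 94.73 Mm = 9.473e+07 m.
Total orbital energy is E = −GMm/(2a); binding energy is E_bind = −E = GMm/(2a).
E_bind = 2.044e+16 · 401.1 / (2 · 9.473e+07) J ≈ 4.327e+10 J = 43.27 GJ.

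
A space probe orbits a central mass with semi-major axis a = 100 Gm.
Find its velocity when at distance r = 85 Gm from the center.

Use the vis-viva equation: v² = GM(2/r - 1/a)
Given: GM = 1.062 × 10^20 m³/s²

Convert to SI: a = 100 Gm = 1e+11 m; r = 85 Gm = 8.5e+10 m.
Vis-viva: v = √(GM · (2/r − 1/a)).
2/r − 1/a = 2/8.5e+10 − 1/1e+11 = 1.35294e-11 m⁻¹.
v = √(1.062e+20 · 1.35294e-11) m/s ≈ 3.791e+04 m/s = 37.91 km/s.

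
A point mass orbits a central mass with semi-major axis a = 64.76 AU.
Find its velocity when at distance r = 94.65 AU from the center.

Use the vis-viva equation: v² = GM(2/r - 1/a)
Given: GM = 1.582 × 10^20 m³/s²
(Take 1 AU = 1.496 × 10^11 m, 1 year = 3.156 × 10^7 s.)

Convert to SI: a = 64.76 AU = 9.6881e+12 m; r = 94.65 AU = 1.41596e+13 m.
Vis-viva: v = √(GM · (2/r − 1/a)).
2/r − 1/a = 2/1.41596e+13 − 1/9.6881e+12 = 3.80271e-14 m⁻¹.
v = √(1.582e+20 · 3.80271e-14) m/s ≈ 2453 m/s = 0.5174 AU/year.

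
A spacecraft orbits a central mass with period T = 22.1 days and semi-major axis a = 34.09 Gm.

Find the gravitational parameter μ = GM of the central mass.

Convert to SI: T = 22.1 days = 1.90944e+06 s; a = 34.09 Gm = 3.409e+10 m.
GM = 4π² · a³ / T².
GM = 4π² · (3.409e+10)³ / (1.90944e+06)² m³/s² ≈ 4.29e+20 m³/s² = 4.29 × 10^20 m³/s².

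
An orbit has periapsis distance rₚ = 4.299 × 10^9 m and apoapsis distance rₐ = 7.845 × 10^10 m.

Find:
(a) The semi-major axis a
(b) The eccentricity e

(a) a = (rₚ + rₐ) / 2 = (4.299e+09 + 7.845e+10) / 2 ≈ 4.137e+10 m = 4.137 × 10^10 m.
(b) e = (rₐ − rₚ) / (rₐ + rₚ) = (7.845e+10 − 4.299e+09) / (7.845e+10 + 4.299e+09) ≈ 0.8961.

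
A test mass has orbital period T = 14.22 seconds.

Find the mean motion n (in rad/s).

n = 2π / T.
n = 2π / 14.22 s ≈ 0.4419 rad/s.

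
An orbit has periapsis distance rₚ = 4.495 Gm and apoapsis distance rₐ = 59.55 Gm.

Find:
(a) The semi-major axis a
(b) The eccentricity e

Convert to SI: rₚ = 4.495 Gm = 4.495e+09 m; rₐ = 59.55 Gm = 5.955e+10 m.
(a) a = (rₚ + rₐ) / 2 = (4.495e+09 + 5.955e+10) / 2 ≈ 3.202e+10 m = 32.02 Gm.
(b) e = (rₐ − rₚ) / (rₐ + rₚ) = (5.955e+10 − 4.495e+09) / (5.955e+10 + 4.495e+09) ≈ 0.8596.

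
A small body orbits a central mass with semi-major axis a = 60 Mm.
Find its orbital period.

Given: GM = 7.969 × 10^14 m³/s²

Convert to SI: a = 60 Mm = 6e+07 m.
Kepler's third law: T = 2π √(a³ / GM).
Substituting a = 6e+07 m and GM = 7.969e+14 m³/s²:
T = 2π √((6e+07)³ / 7.969e+14) s
T ≈ 1.034e+05 s = 1.197 days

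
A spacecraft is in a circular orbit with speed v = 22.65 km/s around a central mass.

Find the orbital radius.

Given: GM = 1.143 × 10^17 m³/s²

Convert to SI: v = 22.65 km/s = 22650 m/s.
For a circular orbit, v² = GM / r, so r = GM / v².
r = 1.143e+17 / (22650)² m ≈ 2.228e+08 m = 222.8 Mm.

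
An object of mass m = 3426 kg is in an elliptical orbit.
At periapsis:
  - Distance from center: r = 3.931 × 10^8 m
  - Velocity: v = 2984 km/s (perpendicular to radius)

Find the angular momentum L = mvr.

Convert to SI: v = 2984 km/s = 2.984e+06 m/s.
Since v is perpendicular to r, L = m · v · r.
L = 3426 · 2.984e+06 · 3.931e+08 kg·m²/s ≈ 4.019e+18 kg·m²/s.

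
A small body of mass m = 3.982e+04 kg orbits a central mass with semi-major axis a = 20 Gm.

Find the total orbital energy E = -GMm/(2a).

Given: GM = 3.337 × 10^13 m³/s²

Convert to SI: a = 20 Gm = 2e+10 m.
E = −GMm / (2a).
E = −3.337e+13 · 3.982e+04 / (2 · 2e+10) J ≈ -3.322e+07 J = -33.22 MJ.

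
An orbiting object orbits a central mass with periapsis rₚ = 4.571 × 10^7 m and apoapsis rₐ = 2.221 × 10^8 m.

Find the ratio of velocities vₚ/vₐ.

Conservation of angular momentum gives rₚvₚ = rₐvₐ, so vₚ/vₐ = rₐ/rₚ.
vₚ/vₐ = 2.221e+08 / 4.571e+07 ≈ 4.859.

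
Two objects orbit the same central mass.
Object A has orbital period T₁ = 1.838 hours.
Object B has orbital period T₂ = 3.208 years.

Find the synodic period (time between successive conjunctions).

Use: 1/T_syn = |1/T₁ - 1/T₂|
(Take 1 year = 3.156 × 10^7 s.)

Convert to SI: T₁ = 1.838 hours = 6616.8 s; T₂ = 3.208 years = 1.01244e+08 s.
T_syn = |T₁ · T₂ / (T₁ − T₂)|.
T_syn = |6616.8 · 1.01244e+08 / (6616.8 − 1.01244e+08)| s ≈ 6617 s = 1.838 hours.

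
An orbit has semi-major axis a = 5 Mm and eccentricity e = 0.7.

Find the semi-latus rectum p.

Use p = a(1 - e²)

Convert to SI: a = 5 Mm = 5e+06 m.
p = a (1 − e²).
p = 5e+06 · (1 − (0.7)²) = 5e+06 · 0.51 ≈ 2.55e+06 m = 2.55 Mm.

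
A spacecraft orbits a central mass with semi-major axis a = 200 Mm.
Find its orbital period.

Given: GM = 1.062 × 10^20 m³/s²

Convert to SI: a = 200 Mm = 2e+08 m.
Kepler's third law: T = 2π √(a³ / GM).
Substituting a = 2e+08 m and GM = 1.062e+20 m³/s²:
T = 2π √((2e+08)³ / 1.062e+20) s
T ≈ 1724 s = 28.74 minutes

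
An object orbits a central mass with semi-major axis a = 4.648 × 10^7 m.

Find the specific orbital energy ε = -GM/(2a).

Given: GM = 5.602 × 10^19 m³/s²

ε = −GM / (2a).
ε = −5.602e+19 / (2 · 4.648e+07) J/kg ≈ -6.026e+11 J/kg = -602.6 GJ/kg.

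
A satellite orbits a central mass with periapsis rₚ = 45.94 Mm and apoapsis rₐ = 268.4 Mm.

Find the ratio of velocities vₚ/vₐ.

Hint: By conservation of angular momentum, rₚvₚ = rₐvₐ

Convert to SI: rₚ = 45.94 Mm = 4.594e+07 m; rₐ = 268.4 Mm = 2.684e+08 m.
Conservation of angular momentum gives rₚvₚ = rₐvₐ, so vₚ/vₐ = rₐ/rₚ.
vₚ/vₐ = 2.684e+08 / 4.594e+07 ≈ 5.842.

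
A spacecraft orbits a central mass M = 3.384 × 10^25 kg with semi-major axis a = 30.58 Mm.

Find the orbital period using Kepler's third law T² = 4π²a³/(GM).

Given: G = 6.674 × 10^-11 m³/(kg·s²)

Convert to SI: a = 30.58 Mm = 3.058e+07 m.
GM = G · M = 6.674e-11 · 3.384e+25 = 2.25848e+15 m³/s².
Kepler's third law: T = 2π √(a³ / GM).
Substituting a = 3.058e+07 m and GM = 2.25848e+15 m³/s²:
T = 2π √((3.058e+07)³ / 2.25848e+15) s
T ≈ 2.236e+04 s = 6.21 hours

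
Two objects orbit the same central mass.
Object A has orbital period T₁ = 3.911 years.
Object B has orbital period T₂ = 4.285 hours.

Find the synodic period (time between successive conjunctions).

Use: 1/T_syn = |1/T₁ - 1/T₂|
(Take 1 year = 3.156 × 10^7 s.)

Convert to SI: T₁ = 3.911 years = 1.23431e+08 s; T₂ = 4.285 hours = 15426 s.
T_syn = |T₁ · T₂ / (T₁ − T₂)|.
T_syn = |1.23431e+08 · 15426 / (1.23431e+08 − 15426)| s ≈ 1.543e+04 s = 4.286 hours.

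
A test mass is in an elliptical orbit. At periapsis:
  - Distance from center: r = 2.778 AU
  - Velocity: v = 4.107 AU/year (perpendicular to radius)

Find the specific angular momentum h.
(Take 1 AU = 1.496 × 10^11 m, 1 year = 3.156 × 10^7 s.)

Convert to SI: r = 2.778 AU = 4.15589e+11 m; v = 4.107 AU/year = 19467.9 m/s.
With v perpendicular to r, h = r · v.
h = 4.15589e+11 · 19467.9 m²/s ≈ 8.091e+15 m²/s.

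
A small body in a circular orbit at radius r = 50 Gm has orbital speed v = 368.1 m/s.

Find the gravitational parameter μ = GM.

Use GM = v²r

Convert to SI: r = 50 Gm = 5e+10 m.
For a circular orbit v² = GM/r, so GM = v² · r.
GM = (368.1)² · 5e+10 m³/s² ≈ 6.775e+15 m³/s² = 6.775 × 10^15 m³/s².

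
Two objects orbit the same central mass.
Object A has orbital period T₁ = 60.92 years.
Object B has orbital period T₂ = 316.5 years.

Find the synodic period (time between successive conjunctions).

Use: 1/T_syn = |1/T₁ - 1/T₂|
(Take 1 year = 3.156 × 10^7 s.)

Convert to SI: T₁ = 60.92 years = 1.92264e+09 s; T₂ = 316.5 years = 9.98874e+09 s.
T_syn = |T₁ · T₂ / (T₁ − T₂)|.
T_syn = |1.92264e+09 · 9.98874e+09 / (1.92264e+09 − 9.98874e+09)| s ≈ 2.381e+09 s = 75.44 years.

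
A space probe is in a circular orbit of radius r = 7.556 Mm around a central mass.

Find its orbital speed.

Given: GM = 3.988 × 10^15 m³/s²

Convert to SI: r = 7.556 Mm = 7.556e+06 m.
For a circular orbit, gravity supplies the centripetal force, so v = √(GM / r).
v = √(3.988e+15 / 7.556e+06) m/s ≈ 2.297e+04 m/s = 22.97 km/s.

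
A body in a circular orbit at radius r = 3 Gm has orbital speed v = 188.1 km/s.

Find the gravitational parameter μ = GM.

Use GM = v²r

Convert to SI: r = 3 Gm = 3e+09 m; v = 188.1 km/s = 188100 m/s.
For a circular orbit v² = GM/r, so GM = v² · r.
GM = (188100)² · 3e+09 m³/s² ≈ 1.061e+20 m³/s² = 1.061 × 10^20 m³/s².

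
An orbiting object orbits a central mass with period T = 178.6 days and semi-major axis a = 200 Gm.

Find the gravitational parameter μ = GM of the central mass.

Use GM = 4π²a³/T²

Convert to SI: T = 178.6 days = 1.5431e+07 s; a = 200 Gm = 2e+11 m.
GM = 4π² · a³ / T².
GM = 4π² · (2e+11)³ / (1.5431e+07)² m³/s² ≈ 1.326e+21 m³/s² = 1.326 × 10^21 m³/s².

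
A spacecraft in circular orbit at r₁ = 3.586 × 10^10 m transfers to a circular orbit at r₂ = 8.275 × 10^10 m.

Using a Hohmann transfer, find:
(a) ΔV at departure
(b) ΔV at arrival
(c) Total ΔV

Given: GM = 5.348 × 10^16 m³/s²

Transfer semi-major axis: a_t = (r₁ + r₂)/2 = (3.586e+10 + 8.275e+10)/2 = 5.9305e+10 m.
Circular speeds: v₁ = √(GM/r₁) = 1221.21 m/s, v₂ = √(GM/r₂) = 803.918 m/s.
Transfer speeds (vis-viva v² = GM(2/r − 1/a_t)): v₁ᵗ = 1442.54 m/s, v₂ᵗ = 625.131 m/s.
(a) ΔV₁ = |v₁ᵗ − v₁| ≈ 221.3 m/s = 221.3 m/s.
(b) ΔV₂ = |v₂ − v₂ᵗ| ≈ 178.8 m/s = 178.8 m/s.
(c) ΔV_total = ΔV₁ + ΔV₂ ≈ 400.1 m/s = 400.1 m/s.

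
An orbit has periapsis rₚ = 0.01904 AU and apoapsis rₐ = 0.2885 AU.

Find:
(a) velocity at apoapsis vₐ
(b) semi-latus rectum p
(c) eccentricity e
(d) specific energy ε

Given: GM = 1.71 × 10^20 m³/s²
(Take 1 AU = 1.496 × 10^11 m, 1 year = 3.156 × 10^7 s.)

Convert to SI: rₚ = 0.01904 AU = 2.84838e+09 m; rₐ = 0.2885 AU = 4.31596e+10 m.
(a) With a = (rₚ + rₐ)/2 = 2.3004e+10 m, vₐ = √(GM (2/rₐ − 1/a)) = √(1.71e+20 · (2/4.31596e+10 − 1/2.3004e+10)) m/s ≈ 2.215e+04 m/s
(b) From a = (rₚ + rₐ)/2 = 2.3004e+10 m and e = (rₐ − rₚ)/(rₐ + rₚ) = 0.876179, p = a(1 − e²) = 2.3004e+10 · (1 − (0.876179)²) ≈ 5.344e+09 m
(c) e = (rₐ − rₚ)/(rₐ + rₚ) = (4.31596e+10 − 2.84838e+09)/(4.31596e+10 + 2.84838e+09) ≈ 0.8762
(d) With a = (rₚ + rₐ)/2 = 2.3004e+10 m, ε = −GM/(2a) = −1.71e+20/(2 · 2.3004e+10) J/kg ≈ -3.717e+09 J/kg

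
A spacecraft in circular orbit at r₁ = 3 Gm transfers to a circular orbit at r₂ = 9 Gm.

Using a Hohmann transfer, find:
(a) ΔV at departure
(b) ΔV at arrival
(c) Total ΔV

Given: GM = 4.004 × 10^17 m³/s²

Convert to SI: r₁ = 3 Gm = 3e+09 m; r₂ = 9 Gm = 9e+09 m.
Transfer semi-major axis: a_t = (r₁ + r₂)/2 = (3e+09 + 9e+09)/2 = 6e+09 m.
Circular speeds: v₁ = √(GM/r₁) = 11552.8 m/s, v₂ = √(GM/r₂) = 6670 m/s.
Transfer speeds (vis-viva v² = GM(2/r − 1/a_t)): v₁ᵗ = 14149.2 m/s, v₂ᵗ = 4716.4 m/s.
(a) ΔV₁ = |v₁ᵗ − v₁| ≈ 2596 m/s = 2.596 km/s.
(b) ΔV₂ = |v₂ − v₂ᵗ| ≈ 1954 m/s = 1.954 km/s.
(c) ΔV_total = ΔV₁ + ΔV₂ ≈ 4550 m/s = 4.55 km/s.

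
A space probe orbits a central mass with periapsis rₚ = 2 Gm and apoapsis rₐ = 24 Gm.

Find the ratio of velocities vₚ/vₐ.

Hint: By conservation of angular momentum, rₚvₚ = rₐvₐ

Convert to SI: rₚ = 2 Gm = 2e+09 m; rₐ = 24 Gm = 2.4e+10 m.
Conservation of angular momentum gives rₚvₚ = rₐvₐ, so vₚ/vₐ = rₐ/rₚ.
vₚ/vₐ = 2.4e+10 / 2e+09 ≈ 12.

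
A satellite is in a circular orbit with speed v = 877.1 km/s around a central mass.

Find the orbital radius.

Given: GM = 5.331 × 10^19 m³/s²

Convert to SI: v = 877.1 km/s = 877100 m/s.
For a circular orbit, v² = GM / r, so r = GM / v².
r = 5.331e+19 / (877100)² m ≈ 6.93e+07 m = 69.3 Mm.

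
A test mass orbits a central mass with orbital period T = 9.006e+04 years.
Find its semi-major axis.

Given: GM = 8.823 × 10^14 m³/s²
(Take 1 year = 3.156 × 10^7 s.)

Convert to SI: T = 9.006e+04 years = 2.84229e+12 s.
Invert Kepler's third law: a = (GM · T² / (4π²))^(1/3).
Substituting T = 2.84229e+12 s and GM = 8.823e+14 m³/s²:
a = (8.823e+14 · (2.84229e+12)² / (4π²))^(1/3) m
a ≈ 5.652e+12 m = 5.652 Tm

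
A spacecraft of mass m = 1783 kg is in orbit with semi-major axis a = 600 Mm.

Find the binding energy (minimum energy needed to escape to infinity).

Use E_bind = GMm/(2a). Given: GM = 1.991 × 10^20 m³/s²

Convert to SI: a = 600 Mm = 6e+08 m.
Total orbital energy is E = −GMm/(2a); binding energy is E_bind = −E = GMm/(2a).
E_bind = 1.991e+20 · 1783 / (2 · 6e+08) J ≈ 2.958e+14 J = 295.8 TJ.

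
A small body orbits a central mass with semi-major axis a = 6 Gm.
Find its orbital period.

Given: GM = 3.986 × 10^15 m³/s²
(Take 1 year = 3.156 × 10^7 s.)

Convert to SI: a = 6 Gm = 6e+09 m.
Kepler's third law: T = 2π √(a³ / GM).
Substituting a = 6e+09 m and GM = 3.986e+15 m³/s²:
T = 2π √((6e+09)³ / 3.986e+15) s
T ≈ 4.625e+07 s = 1.466 years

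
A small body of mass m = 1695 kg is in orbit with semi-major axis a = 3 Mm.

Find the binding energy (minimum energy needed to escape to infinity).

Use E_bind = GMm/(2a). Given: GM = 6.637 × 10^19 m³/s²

Convert to SI: a = 3 Mm = 3e+06 m.
Total orbital energy is E = −GMm/(2a); binding energy is E_bind = −E = GMm/(2a).
E_bind = 6.637e+19 · 1695 / (2 · 3e+06) J ≈ 1.875e+16 J = 18.75 PJ.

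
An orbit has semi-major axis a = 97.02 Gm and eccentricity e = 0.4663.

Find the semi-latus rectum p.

Convert to SI: a = 97.02 Gm = 9.702e+10 m.
p = a (1 − e²).
p = 9.702e+10 · (1 − (0.4663)²) = 9.702e+10 · 0.782564 ≈ 7.592e+10 m = 75.92 Gm.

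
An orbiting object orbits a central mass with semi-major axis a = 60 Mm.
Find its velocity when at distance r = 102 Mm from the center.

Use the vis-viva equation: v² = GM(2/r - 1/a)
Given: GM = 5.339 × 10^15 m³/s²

Convert to SI: a = 60 Mm = 6e+07 m; r = 102 Mm = 1.02e+08 m.
Vis-viva: v = √(GM · (2/r − 1/a)).
2/r − 1/a = 2/1.02e+08 − 1/6e+07 = 2.94118e-09 m⁻¹.
v = √(5.339e+15 · 2.94118e-09) m/s ≈ 3963 m/s = 3.963 km/s.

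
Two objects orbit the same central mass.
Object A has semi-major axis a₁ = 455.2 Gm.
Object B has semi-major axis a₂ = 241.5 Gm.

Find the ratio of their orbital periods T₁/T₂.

Convert to SI: a₁ = 455.2 Gm = 4.552e+11 m; a₂ = 241.5 Gm = 2.415e+11 m.
From Kepler's third law, (T₁/T₂)² = (a₁/a₂)³, so T₁/T₂ = (a₁/a₂)^(3/2).
a₁/a₂ = 4.552e+11 / 2.415e+11 = 1.88489.
T₁/T₂ = (1.88489)^(3/2) ≈ 2.588.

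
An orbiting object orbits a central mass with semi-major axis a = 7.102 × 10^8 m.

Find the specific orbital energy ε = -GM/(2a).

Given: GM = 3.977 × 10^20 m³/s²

ε = −GM / (2a).
ε = −3.977e+20 / (2 · 7.102e+08) J/kg ≈ -2.8e+11 J/kg = -280 GJ/kg.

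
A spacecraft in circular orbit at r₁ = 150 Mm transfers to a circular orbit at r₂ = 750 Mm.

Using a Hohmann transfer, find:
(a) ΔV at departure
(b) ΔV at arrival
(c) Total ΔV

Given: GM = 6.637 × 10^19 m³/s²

Convert to SI: r₁ = 150 Mm = 1.5e+08 m; r₂ = 750 Mm = 7.5e+08 m.
Transfer semi-major axis: a_t = (r₁ + r₂)/2 = (1.5e+08 + 7.5e+08)/2 = 4.5e+08 m.
Circular speeds: v₁ = √(GM/r₁) = 665182 m/s, v₂ = √(GM/r₂) = 297478 m/s.
Transfer speeds (vis-viva v² = GM(2/r − 1/a_t)): v₁ᵗ = 858746 m/s, v₂ᵗ = 171749 m/s.
(a) ΔV₁ = |v₁ᵗ − v₁| ≈ 1.936e+05 m/s = 193.6 km/s.
(b) ΔV₂ = |v₂ − v₂ᵗ| ≈ 1.257e+05 m/s = 125.7 km/s.
(c) ΔV_total = ΔV₁ + ΔV₂ ≈ 3.193e+05 m/s = 319.3 km/s.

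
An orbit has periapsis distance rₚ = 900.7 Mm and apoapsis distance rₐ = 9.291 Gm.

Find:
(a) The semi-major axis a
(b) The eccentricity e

Convert to SI: rₚ = 900.7 Mm = 9.007e+08 m; rₐ = 9.291 Gm = 9.291e+09 m.
(a) a = (rₚ + rₐ) / 2 = (9.007e+08 + 9.291e+09) / 2 ≈ 5.096e+09 m = 5.096 Gm.
(b) e = (rₐ − rₚ) / (rₐ + rₚ) = (9.291e+09 − 9.007e+08) / (9.291e+09 + 9.007e+08) ≈ 0.8232.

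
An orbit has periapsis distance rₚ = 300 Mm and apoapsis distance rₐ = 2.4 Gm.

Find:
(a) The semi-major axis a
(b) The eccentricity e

Convert to SI: rₚ = 300 Mm = 3e+08 m; rₐ = 2.4 Gm = 2.4e+09 m.
(a) a = (rₚ + rₐ) / 2 = (3e+08 + 2.4e+09) / 2 ≈ 1.35e+09 m = 1.35 Gm.
(b) e = (rₐ − rₚ) / (rₐ + rₚ) = (2.4e+09 − 3e+08) / (2.4e+09 + 3e+08) ≈ 0.7778.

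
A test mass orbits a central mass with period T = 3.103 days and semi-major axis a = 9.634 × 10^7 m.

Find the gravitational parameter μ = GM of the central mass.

Convert to SI: T = 3.103 days = 268099 s.
GM = 4π² · a³ / T².
GM = 4π² · (9.634e+07)³ / (268099)² m³/s² ≈ 4.911e+14 m³/s² = 4.911 × 10^14 m³/s².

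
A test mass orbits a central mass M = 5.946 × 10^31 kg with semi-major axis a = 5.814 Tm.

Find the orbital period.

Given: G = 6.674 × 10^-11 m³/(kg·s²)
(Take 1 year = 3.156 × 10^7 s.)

Convert to SI: a = 5.814 Tm = 5.814e+12 m.
GM = G · M = 6.674e-11 · 5.946e+31 = 3.96836e+21 m³/s².
Kepler's third law: T = 2π √(a³ / GM).
Substituting a = 5.814e+12 m and GM = 3.96836e+21 m³/s²:
T = 2π √((5.814e+12)³ / 3.96836e+21) s
T ≈ 1.398e+09 s = 44.3 years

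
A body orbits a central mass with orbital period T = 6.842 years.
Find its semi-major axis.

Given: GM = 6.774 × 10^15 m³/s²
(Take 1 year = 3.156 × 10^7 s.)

Convert to SI: T = 6.842 years = 2.15934e+08 s.
Invert Kepler's third law: a = (GM · T² / (4π²))^(1/3).
Substituting T = 2.15934e+08 s and GM = 6.774e+15 m³/s²:
a = (6.774e+15 · (2.15934e+08)² / (4π²))^(1/3) m
a ≈ 2e+10 m = 20 Gm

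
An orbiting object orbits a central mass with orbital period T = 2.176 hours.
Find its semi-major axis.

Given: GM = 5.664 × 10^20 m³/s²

Convert to SI: T = 2.176 hours = 7833.6 s.
Invert Kepler's third law: a = (GM · T² / (4π²))^(1/3).
Substituting T = 7833.6 s and GM = 5.664e+20 m³/s²:
a = (5.664e+20 · (7833.6)² / (4π²))^(1/3) m
a ≈ 9.584e+08 m = 958.4 Mm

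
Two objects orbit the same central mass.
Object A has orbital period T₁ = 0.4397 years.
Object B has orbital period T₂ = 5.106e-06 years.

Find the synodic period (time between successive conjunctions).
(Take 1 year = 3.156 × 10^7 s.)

Convert to SI: T₁ = 0.4397 years = 1.38769e+07 s; T₂ = 5.106e-06 years = 161.145 s.
T_syn = |T₁ · T₂ / (T₁ − T₂)|.
T_syn = |1.38769e+07 · 161.145 / (1.38769e+07 − 161.145)| s ≈ 161.1 s = 5.106e-06 years.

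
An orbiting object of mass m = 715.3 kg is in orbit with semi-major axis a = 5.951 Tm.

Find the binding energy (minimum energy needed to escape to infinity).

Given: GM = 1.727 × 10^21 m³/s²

Convert to SI: a = 5.951 Tm = 5.951e+12 m.
Total orbital energy is E = −GMm/(2a); binding energy is E_bind = −E = GMm/(2a).
E_bind = 1.727e+21 · 715.3 / (2 · 5.951e+12) J ≈ 1.038e+11 J = 103.8 GJ.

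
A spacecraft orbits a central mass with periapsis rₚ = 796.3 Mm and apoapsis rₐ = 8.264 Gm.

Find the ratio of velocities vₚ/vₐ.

Convert to SI: rₚ = 796.3 Mm = 7.963e+08 m; rₐ = 8.264 Gm = 8.264e+09 m.
Conservation of angular momentum gives rₚvₚ = rₐvₐ, so vₚ/vₐ = rₐ/rₚ.
vₚ/vₐ = 8.264e+09 / 7.963e+08 ≈ 10.38.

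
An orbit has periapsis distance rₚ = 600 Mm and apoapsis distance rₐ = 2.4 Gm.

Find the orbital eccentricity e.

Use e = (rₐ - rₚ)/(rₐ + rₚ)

Convert to SI: rₚ = 600 Mm = 6e+08 m; rₐ = 2.4 Gm = 2.4e+09 m.
e = (rₐ − rₚ) / (rₐ + rₚ).
e = (2.4e+09 − 6e+08) / (2.4e+09 + 6e+08) = 1.8e+09 / 3e+09 ≈ 0.6.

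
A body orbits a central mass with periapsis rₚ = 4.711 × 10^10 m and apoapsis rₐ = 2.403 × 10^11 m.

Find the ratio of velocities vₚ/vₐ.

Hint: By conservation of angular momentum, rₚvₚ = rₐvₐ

Conservation of angular momentum gives rₚvₚ = rₐvₐ, so vₚ/vₐ = rₐ/rₚ.
vₚ/vₐ = 2.403e+11 / 4.711e+10 ≈ 5.101.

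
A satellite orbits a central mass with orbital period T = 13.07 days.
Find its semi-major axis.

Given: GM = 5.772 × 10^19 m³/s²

Convert to SI: T = 13.07 days = 1.12925e+06 s.
Invert Kepler's third law: a = (GM · T² / (4π²))^(1/3).
Substituting T = 1.12925e+06 s and GM = 5.772e+19 m³/s²:
a = (5.772e+19 · (1.12925e+06)² / (4π²))^(1/3) m
a ≈ 1.231e+10 m = 1.231 × 10^10 m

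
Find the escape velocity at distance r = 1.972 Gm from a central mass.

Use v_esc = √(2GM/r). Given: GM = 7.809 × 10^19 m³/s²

Convert to SI: r = 1.972 Gm = 1.972e+09 m.
Escape velocity comes from setting total energy to zero: ½v² − GM/r = 0 ⇒ v_esc = √(2GM / r).
v_esc = √(2 · 7.809e+19 / 1.972e+09) m/s ≈ 2.814e+05 m/s = 281.4 km/s.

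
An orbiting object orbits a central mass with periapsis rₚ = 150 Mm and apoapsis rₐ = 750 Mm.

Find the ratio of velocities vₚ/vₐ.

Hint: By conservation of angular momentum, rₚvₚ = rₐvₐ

Convert to SI: rₚ = 150 Mm = 1.5e+08 m; rₐ = 750 Mm = 7.5e+08 m.
Conservation of angular momentum gives rₚvₚ = rₐvₐ, so vₚ/vₐ = rₐ/rₚ.
vₚ/vₐ = 7.5e+08 / 1.5e+08 ≈ 5.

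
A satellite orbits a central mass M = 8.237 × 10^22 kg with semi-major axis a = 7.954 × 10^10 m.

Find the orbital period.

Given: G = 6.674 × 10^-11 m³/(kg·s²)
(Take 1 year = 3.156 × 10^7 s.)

GM = G · M = 6.674e-11 · 8.237e+22 = 5.49737e+12 m³/s².
Kepler's third law: T = 2π √(a³ / GM).
Substituting a = 7.954e+10 m and GM = 5.49737e+12 m³/s²:
T = 2π √((7.954e+10)³ / 5.49737e+12) s
T ≈ 6.011e+10 s = 1905 years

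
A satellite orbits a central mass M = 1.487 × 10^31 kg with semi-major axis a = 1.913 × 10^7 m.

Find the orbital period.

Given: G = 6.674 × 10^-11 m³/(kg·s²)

GM = G · M = 6.674e-11 · 1.487e+31 = 9.92424e+20 m³/s².
Kepler's third law: T = 2π √(a³ / GM).
Substituting a = 1.913e+07 m and GM = 9.92424e+20 m³/s²:
T = 2π √((1.913e+07)³ / 9.92424e+20) s
T ≈ 16.69 s = 16.69 seconds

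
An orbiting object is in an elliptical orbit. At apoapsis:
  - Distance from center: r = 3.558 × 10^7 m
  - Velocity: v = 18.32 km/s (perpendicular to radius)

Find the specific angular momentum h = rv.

Convert to SI: v = 18.32 km/s = 18320 m/s.
With v perpendicular to r, h = r · v.
h = 3.558e+07 · 18320 m²/s ≈ 6.518e+11 m²/s.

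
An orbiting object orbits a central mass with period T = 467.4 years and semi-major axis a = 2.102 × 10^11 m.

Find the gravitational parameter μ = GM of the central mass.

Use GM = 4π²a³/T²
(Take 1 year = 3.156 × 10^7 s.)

Convert to SI: T = 467.4 years = 1.47511e+10 s.
GM = 4π² · a³ / T².
GM = 4π² · (2.102e+11)³ / (1.47511e+10)² m³/s² ≈ 1.685e+15 m³/s² = 1.685 × 10^15 m³/s².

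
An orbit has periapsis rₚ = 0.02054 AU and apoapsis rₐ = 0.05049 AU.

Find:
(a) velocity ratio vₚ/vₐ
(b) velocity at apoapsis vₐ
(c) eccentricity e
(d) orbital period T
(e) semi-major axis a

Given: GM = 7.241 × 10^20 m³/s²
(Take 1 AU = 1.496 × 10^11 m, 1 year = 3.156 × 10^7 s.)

Convert to SI: rₚ = 0.02054 AU = 3.07278e+09 m; rₐ = 0.05049 AU = 7.5533e+09 m.
(a) Conservation of angular momentum (rₚvₚ = rₐvₐ) gives vₚ/vₐ = rₐ/rₚ = 7.5533e+09/3.07278e+09 ≈ 2.458
(b) With a = (rₚ + rₐ)/2 = 5.31304e+09 m, vₐ = √(GM (2/rₐ − 1/a)) = √(7.241e+20 · (2/7.5533e+09 − 1/5.31304e+09)) m/s ≈ 2.355e+05 m/s
(c) e = (rₐ − rₚ)/(rₐ + rₚ) = (7.5533e+09 − 3.07278e+09)/(7.5533e+09 + 3.07278e+09) ≈ 0.4217
(d) With a = (rₚ + rₐ)/2 = 5.31304e+09 m, T = 2π √(a³/GM) = 2π √((5.31304e+09)³/7.241e+20) s ≈ 9.043e+04 s
(e) a = (rₚ + rₐ)/2 = (3.07278e+09 + 7.5533e+09)/2 ≈ 5.313e+09 m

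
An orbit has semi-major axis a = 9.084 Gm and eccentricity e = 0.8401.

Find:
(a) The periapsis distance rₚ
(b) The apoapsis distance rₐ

Convert to SI: a = 9.084 Gm = 9.084e+09 m.
(a) rₚ = a(1 − e) = 9.084e+09 · (1 − 0.8401) = 9.084e+09 · 0.1599 ≈ 1.453e+09 m = 1.453 Gm.
(b) rₐ = a(1 + e) = 9.084e+09 · (1 + 0.8401) = 9.084e+09 · 1.8401 ≈ 1.672e+10 m = 16.72 Gm.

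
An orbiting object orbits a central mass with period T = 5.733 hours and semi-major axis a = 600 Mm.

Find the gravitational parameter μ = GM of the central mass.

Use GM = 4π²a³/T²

Convert to SI: T = 5.733 hours = 20638.8 s; a = 600 Mm = 6e+08 m.
GM = 4π² · a³ / T².
GM = 4π² · (6e+08)³ / (20638.8)² m³/s² ≈ 2.002e+19 m³/s² = 2.002 × 10^19 m³/s².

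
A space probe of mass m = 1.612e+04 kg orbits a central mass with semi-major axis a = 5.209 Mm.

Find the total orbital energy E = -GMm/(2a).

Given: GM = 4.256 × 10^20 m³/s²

Convert to SI: a = 5.209 Mm = 5.209e+06 m.
E = −GMm / (2a).
E = −4.256e+20 · 1.612e+04 / (2 · 5.209e+06) J ≈ -6.585e+17 J = -658.5 PJ.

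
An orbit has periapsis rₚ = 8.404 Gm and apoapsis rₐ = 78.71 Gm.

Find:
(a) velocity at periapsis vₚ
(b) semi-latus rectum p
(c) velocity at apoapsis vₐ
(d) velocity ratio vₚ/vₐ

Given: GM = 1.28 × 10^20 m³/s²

Convert to SI: rₚ = 8.404 Gm = 8.404e+09 m; rₐ = 78.71 Gm = 7.871e+10 m.
(a) With a = (rₚ + rₐ)/2 = 4.3557e+10 m, vₚ = √(GM (2/rₚ − 1/a)) = √(1.28e+20 · (2/8.404e+09 − 1/4.3557e+10)) m/s ≈ 1.659e+05 m/s
(b) From a = (rₚ + rₐ)/2 = 4.3557e+10 m and e = (rₐ − rₚ)/(rₐ + rₚ) = 0.807057, p = a(1 − e²) = 4.3557e+10 · (1 − (0.807057)²) ≈ 1.519e+10 m
(c) With a = (rₚ + rₐ)/2 = 4.3557e+10 m, vₐ = √(GM (2/rₐ − 1/a)) = √(1.28e+20 · (2/7.871e+10 − 1/4.3557e+10)) m/s ≈ 1.771e+04 m/s
(d) Conservation of angular momentum (rₚvₚ = rₐvₐ) gives vₚ/vₐ = rₐ/rₚ = 7.871e+10/8.404e+09 ≈ 9.366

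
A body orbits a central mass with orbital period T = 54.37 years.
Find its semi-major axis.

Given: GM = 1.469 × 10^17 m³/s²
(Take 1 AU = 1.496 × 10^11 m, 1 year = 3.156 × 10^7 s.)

Convert to SI: T = 54.37 years = 1.71592e+09 s.
Invert Kepler's third law: a = (GM · T² / (4π²))^(1/3).
Substituting T = 1.71592e+09 s and GM = 1.469e+17 m³/s²:
a = (1.469e+17 · (1.71592e+09)² / (4π²))^(1/3) m
a ≈ 2.221e+11 m = 1.485 AU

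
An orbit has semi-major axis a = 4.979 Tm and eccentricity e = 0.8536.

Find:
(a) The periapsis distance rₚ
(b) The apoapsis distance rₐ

Convert to SI: a = 4.979 Tm = 4.979e+12 m.
(a) rₚ = a(1 − e) = 4.979e+12 · (1 − 0.8536) = 4.979e+12 · 0.1464 ≈ 7.289e+11 m = 728.9 Gm.
(b) rₐ = a(1 + e) = 4.979e+12 · (1 + 0.8536) = 4.979e+12 · 1.8536 ≈ 9.229e+12 m = 9.229 Tm.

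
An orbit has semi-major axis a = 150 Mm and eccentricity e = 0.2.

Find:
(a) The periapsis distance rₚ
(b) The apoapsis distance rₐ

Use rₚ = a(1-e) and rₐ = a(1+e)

Convert to SI: a = 150 Mm = 1.5e+08 m.
(a) rₚ = a(1 − e) = 1.5e+08 · (1 − 0.2) = 1.5e+08 · 0.8 ≈ 1.2e+08 m = 120 Mm.
(b) rₐ = a(1 + e) = 1.5e+08 · (1 + 0.2) = 1.5e+08 · 1.2 ≈ 1.8e+08 m = 180 Mm.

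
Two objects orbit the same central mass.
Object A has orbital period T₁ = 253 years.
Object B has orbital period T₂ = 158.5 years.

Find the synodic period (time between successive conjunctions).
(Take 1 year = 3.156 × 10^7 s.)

Convert to SI: T₁ = 253 years = 7.98468e+09 s; T₂ = 158.5 years = 5.00226e+09 s.
T_syn = |T₁ · T₂ / (T₁ − T₂)|.
T_syn = |7.98468e+09 · 5.00226e+09 / (7.98468e+09 − 5.00226e+09)| s ≈ 1.339e+10 s = 424.3 years.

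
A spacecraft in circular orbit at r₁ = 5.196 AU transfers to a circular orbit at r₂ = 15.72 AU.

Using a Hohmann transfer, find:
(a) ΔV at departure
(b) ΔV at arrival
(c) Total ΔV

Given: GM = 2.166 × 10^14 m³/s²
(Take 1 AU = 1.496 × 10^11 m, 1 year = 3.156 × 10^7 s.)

Convert to SI: r₁ = 5.196 AU = 7.77322e+11 m; r₂ = 15.72 AU = 2.35171e+12 m.
Transfer semi-major axis: a_t = (r₁ + r₂)/2 = (7.77322e+11 + 2.35171e+12)/2 = 1.56452e+12 m.
Circular speeds: v₁ = √(GM/r₁) = 16.6928 m/s, v₂ = √(GM/r₂) = 9.59704 m/s.
Transfer speeds (vis-viva v² = GM(2/r − 1/a_t)): v₁ᵗ = 20.4659 m/s, v₂ᵗ = 6.76468 m/s.
(a) ΔV₁ = |v₁ᵗ − v₁| ≈ 3.773 m/s = 0.000796 AU/year.
(b) ΔV₂ = |v₂ − v₂ᵗ| ≈ 2.832 m/s = 0.0005975 AU/year.
(c) ΔV_total = ΔV₁ + ΔV₂ ≈ 6.605 m/s = 0.001394 AU/year.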